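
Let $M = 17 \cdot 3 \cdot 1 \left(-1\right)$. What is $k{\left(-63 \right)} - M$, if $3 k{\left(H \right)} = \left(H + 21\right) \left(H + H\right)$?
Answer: $1815$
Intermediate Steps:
$k{\left(H \right)} = \frac{2 H \left(21 + H\right)}{3}$ ($k{\left(H \right)} = \frac{\left(H + 21\right) \left(H + H\right)}{3} = \frac{\left(21 + H\right) 2 H}{3} = \frac{2 H \left(21 + H\right)}{3}$)
$M = -51$ ($M = 17 \cdot 3 \left(-1\right) = 51 \left(-1\right) = -51$)
$k{\left(-63 \right)} - M = \frac{2}{3} \left(-63\right) \left(21 - 63\right) - -51 = \frac{2}{3} \left(-63\right) \left(-42\right) + 51 = 1764 + 51 = 1815$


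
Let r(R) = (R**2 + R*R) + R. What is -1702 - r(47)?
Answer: -6167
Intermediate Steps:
r(R) = R + 2*R**2 (r(R) = (R**2 + R**2) + R = 2*R**2 + R = R + 2*R**2)
-1702 - r(47) = -1702 - 47*(1 + 2*47) = -1702 - 47*(1 + 94) = -1702 - 47*95 = -1702 - 1*4465 = -1702 - 4465 = -6167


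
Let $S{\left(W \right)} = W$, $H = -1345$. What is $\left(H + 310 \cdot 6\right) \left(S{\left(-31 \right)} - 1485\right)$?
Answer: $-780740$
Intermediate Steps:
$\left(H + 310 \cdot 6\right) \left(S{\left(-31 \right)} - 1485\right) = \left(-1345 + 310 \cdot 6\right) \left(-31 - 1485\right) = \left(-1345 + 1860\right) \left(-1516\right) = 515 \left(-1516\right) = -780740$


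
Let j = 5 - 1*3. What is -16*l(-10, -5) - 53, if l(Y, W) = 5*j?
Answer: -213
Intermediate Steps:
j = 2 (j = 5 - 3 = 2)
l(Y, W) = 10 (l(Y, W) = 5*2 = 10)
-16*l(-10, -5) - 53 = -16*10 - 53 = -160 - 53 = -213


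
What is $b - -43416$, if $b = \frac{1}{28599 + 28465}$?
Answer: $\frac{2477490625}{57064} \approx 43416.0$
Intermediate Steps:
$b = \frac{1}{57064} \approx 1.7524 \cdot 10^{-5}$
$b - -43416 = \frac{1}{57064} - -43416 = \frac{1}{57064} + 43416 = \frac{2477490625}{57064}$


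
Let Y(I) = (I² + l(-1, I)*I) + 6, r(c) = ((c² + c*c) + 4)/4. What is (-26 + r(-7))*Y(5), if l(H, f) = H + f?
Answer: -51/2 ≈ -25.500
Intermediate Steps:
r(c) = 1 + c²/2 (r(c) = ((c² + c²) + 4)*(¼) = (2*c² + 4)*(¼) = (4 + 2*c²)*(¼) = 1 + c²/2)
Y(I) = 6 + I² + I*(-1 + I) (Y(I) = (I² + (-1 + I)*I) + 6 = (I² + I*(-1 + I)) + 6 = 6 + I² + I*(-1 + I))
(-26 + r(-7))*Y(5) = (-26 + (1 + (½)*(-7)²))*(6 - 1*5 + 2*5²) = (-26 + (1 + (½)*49))*(6 - 5 + 2*25) = (-26 + (1 + 49/2))*(6 - 5 + 50) = (-26 + 51/2)*51 = -½*51 = -51/2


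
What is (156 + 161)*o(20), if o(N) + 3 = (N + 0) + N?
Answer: 11729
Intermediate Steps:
o(N) = -3 + 2*N (o(N) = -3 + ((N + 0) + N) = -3 + (N + N) = -3 + 2*N)
(156 + 161)*o(20) = (156 + 161)*(-3 + 2*20) = 317*(-3 + 40) = 317*37 = 11729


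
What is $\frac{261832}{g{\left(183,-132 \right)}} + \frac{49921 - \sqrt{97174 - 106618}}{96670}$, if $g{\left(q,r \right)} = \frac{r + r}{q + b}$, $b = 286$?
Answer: $- \frac{1483873282277}{3190110} - \frac{i \sqrt{2361}}{48335} \approx -4.6515 \cdot 10^{5} - 0.0010053 i$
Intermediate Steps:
$g{\left(q,r \right)} = \frac{2 r}{286 + q}$ ($g{\left(q,r \right)} = \frac{r + r}{q + 286} = \frac{2 r}{286 + q}$)
$\frac{261832}{g{\left(183,-132 \right)}} + \frac{49921 - \sqrt{97174 - 106618}}{96670} = \frac{261832}{2 \left(-132\right) \frac{1}{286 + 183}} + \frac{49921 - \sqrt{97174 - 106618}}{96670} = \frac{261832}{2 \left(-132\right) \frac{1}{469}} + \left(49921 - \sqrt{-9444}\right) \frac{1}{96670} = \frac{261832}{2 \left(-132\right) \frac{1}{469}} + \left(49921 - 2 i \sqrt{2361}\right) \frac{1}{96670} = \frac{261832}{- \frac{264}{469}} + \left(49921 - 2 i \sqrt{2361}\right) \frac{1}{96670} = 261832 \left(- \frac{469}{264}\right) + \left(\frac{49921}{96670} - \frac{i \sqrt{2361}}{48335}\right) = - \frac{15349901}{33} + \left(\frac{49921}{96670} - \frac{i \sqrt{2361}}{48335}\right) = - \frac{1483873282277}{3190110} - \frac{i \sqrt{2361}}{48335}$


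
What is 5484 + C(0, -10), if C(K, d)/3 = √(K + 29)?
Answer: 5484 + 3*√29 ≈ 5500.2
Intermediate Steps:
C(K, d) = 3*√(29 + K) (C(K, d) = 3*√(K + 29) = 3*√(29 + K))
5484 + C(0, -10) = 5484 + 3*√(29 + 0) = 5484 + 3*√29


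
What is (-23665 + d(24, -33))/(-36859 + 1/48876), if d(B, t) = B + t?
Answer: 165298632/257360069 ≈ 0.64229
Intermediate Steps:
(-23665 + d(24, -33))/(-36859 + 1/48876) = (-23665 + (24 - 33))/(-36859 + 1/48876) = (-23665 - 9)/(-36859 + 1/48876) = -23674/(-1801520483/48876) = -23674*(-48876/1801520483) = 165298632/257360069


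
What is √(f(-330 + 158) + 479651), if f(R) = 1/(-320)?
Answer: √767441595/40 ≈ 692.57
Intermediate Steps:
f(R) = -1/320
√(f(-330 + 158) + 479651) = √(-1/320 + 479651) = √(153488319/320) = √767441595/40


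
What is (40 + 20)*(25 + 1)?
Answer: 1560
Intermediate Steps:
(40 + 20)*(25 + 1) = 60*26 = 1560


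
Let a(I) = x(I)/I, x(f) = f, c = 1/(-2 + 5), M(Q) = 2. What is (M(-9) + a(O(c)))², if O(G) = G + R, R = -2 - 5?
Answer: 9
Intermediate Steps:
c = ⅓ (c = 1/3 = ⅓ ≈ 0.33333)
R = -7
O(G) = -7 + G (O(G) = G - 7 = -7 + G)
a(I) = 1 (a(I) = I/I = 1)
(M(-9) + a(O(c)))² = (2 + 1)² = 3² = 9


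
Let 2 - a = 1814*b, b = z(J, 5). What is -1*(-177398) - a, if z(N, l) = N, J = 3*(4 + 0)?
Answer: 199164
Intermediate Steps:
J = 12 (J = 3*4 = 12)
b = 12
a = -21766 (a = 2 - 1814*12 = 2 - 1*21768 = 2 - 21768 = -21766)
-1*(-177398) - a = -1*(-177398) - 1*(-21766) = 177398 + 21766 = 199164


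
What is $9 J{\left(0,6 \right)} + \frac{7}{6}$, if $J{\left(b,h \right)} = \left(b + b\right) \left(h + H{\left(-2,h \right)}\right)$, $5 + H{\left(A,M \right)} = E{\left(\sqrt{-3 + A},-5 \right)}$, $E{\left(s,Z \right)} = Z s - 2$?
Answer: $\frac{7}{6} \approx 1.1667$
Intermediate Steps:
$E{\left(s,Z \right)} = -2 + Z s$
$H{\left(A,M \right)} = -7 - 5 \sqrt{-3 + A}$ ($H{\left(A,M \right)} = -5 - \left(2 + 5 \sqrt{-3 + A}\right) = -7 - 5 \sqrt{-3 + A}$)
$J{\left(b,h \right)} = 2 b \left(-7 + h - 5 i \sqrt{5}\right)$ ($J{\left(b,h \right)} = \left(b + b\right) \left(h - \left(7 + 5 \sqrt{-3 - 2}\right)\right) = 2 b \left(h - \left(7 + 5 \sqrt{-5}\right)\right) = 2 b \left(h - \left(7 + 5 i \sqrt{5}\right)\right) = 2 b \left(-7 + h - 5 i \sqrt{5}\right)$)
$9 J{\left(0,6 \right)} + \frac{7}{6} = 9 \cdot 2 \cdot 0 \left(-7 + 6 - 5 i \sqrt{5}\right) + \frac{7}{6} = 9 \cdot 2 \cdot 0 \left(-1 - 5 i \sqrt{5}\right) + 7 \cdot \frac{1}{6} = 9 \cdot 0 + \frac{7}{6} = 0 + \frac{7}{6} = \frac{7}{6}$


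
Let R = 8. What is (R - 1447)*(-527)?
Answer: 758353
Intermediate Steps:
(R - 1447)*(-527) = (8 - 1447)*(-527) = -1439*(-527) = 758353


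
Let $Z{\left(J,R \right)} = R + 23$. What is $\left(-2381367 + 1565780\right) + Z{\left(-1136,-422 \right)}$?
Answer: $-815986$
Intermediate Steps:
$Z{\left(J,R \right)} = 23 + R$
$\left(-2381367 + 1565780\right) + Z{\left(-1136,-422 \right)} = \left(-2381367 + 1565780\right) + \left(23 - 422\right) = -815587 - 399 = -815986$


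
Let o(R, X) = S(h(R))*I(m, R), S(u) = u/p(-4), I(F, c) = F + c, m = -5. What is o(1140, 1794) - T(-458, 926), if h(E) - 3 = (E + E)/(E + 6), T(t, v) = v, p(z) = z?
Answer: -1789119/764 ≈ -2341.8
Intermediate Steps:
h(E) = 3 + 2*E/(6 + E) (h(E) = 3 + (E + E)/(E + 6) = 3 + (2*E)/(6 + E) = 3 + 2*E/(6 + E))
S(u) = -u/4 (S(u) = u/(-4) = u*(-¼) = -u/4)
o(R, X) = -(-5 + R)*(18 + 5*R)/(4*(6 + R)) (o(R, X) = (-(18 + 5*R)/(4*(6 + R)))*(-5 + R) = -(-5 + R)*(18 + 5*R)/(4*(6 + R)))
o(1140, 1794) - T(-458, 926) = (-18 - 5*1140)*(-5 + 1140)/(4*(6 + 1140)) - 1*926 = (¼)*(-18 - 5700)*1135/1146 - 926 = (¼)*(1/1146)*(-5718)*1135 - 926 = -1081655/764 - 926 = -1789119/764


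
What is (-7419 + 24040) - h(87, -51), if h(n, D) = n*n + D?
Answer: 9103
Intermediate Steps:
h(n, D) = D + n² (h(n, D) = n² + D = D + n²)
(-7419 + 24040) - h(87, -51) = (-7419 + 24040) - (-51 + 87²) = 16621 - (-51 + 7569) = 16621 - 1*7518 = 16621 - 7518 = 9103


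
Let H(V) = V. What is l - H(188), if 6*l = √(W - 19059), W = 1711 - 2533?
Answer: -188 + 47*I/2 ≈ -188.0 + 23.5*I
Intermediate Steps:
W = -822
l = 47*I/2 (l = √(-822 - 19059)/6 = √(-19881)/6 = (141*I)/6 = 47*I/2 ≈ 23.5*I)
l - H(188) = 47*I/2 - 1*188 = 47*I/2 - 188 = -188 + 47*I/2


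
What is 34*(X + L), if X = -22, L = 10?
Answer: -408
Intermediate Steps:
34*(X + L) = 34*(-22 + 10) = 34*(-12) = -408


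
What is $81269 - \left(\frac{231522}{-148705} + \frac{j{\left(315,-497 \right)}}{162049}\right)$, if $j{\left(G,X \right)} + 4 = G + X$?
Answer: $\frac{1958416992283313}{24097496545} \approx 81271.0$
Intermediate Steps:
$j{\left(G,X \right)} = -4 + G + X$ ($j{\left(G,X \right)} = -4 + \left(G + X\right) = -4 + G + X$)
$81269 - \left(\frac{231522}{-148705} + \frac{j{\left(315,-497 \right)}}{162049}\right) = 81269 - \left(\frac{231522}{-148705} + \frac{-4 + 315 - 497}{162049}\right) = 81269 - \left(231522 \left(- \frac{1}{148705}\right) - \frac{186}{162049}\right) = 81269 - \left(- \frac{231522}{148705} - \frac{186}{162049}\right) = 81269 - - \frac{37545567708}{24097496545} = 81269 + \frac{37545567708}{24097496545} = \frac{1958416992283313}{24097496545}$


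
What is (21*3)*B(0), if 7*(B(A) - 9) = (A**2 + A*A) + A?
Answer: 567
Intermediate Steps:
B(A) = 9 + A/7 + 2*A**2/7 (B(A) = 9 + ((A**2 + A*A) + A)/7 = 9 + ((A**2 + A**2) + A)/7 = 9 + (2*A**2 + A)/7 = 9 + (A + 2*A**2)/7 = 9 + (A/7 + 2*A**2/7) = 9 + A/7 + 2*A**2/7)
(21*3)*B(0) = (21*3)*(9 + (1/7)*0 + (2/7)*0**2) = 63*(9 + 0 + (2/7)*0) = 63*(9 + 0 + 0) = 63*9 = 567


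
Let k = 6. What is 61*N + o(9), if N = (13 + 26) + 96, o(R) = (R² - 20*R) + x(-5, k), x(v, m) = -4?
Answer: 8132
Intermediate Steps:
o(R) = -4 + R² - 20*R (o(R) = (R² - 20*R) - 4 = -4 + R² - 20*R)
N = 135 (N = 39 + 96 = 135)
61*N + o(9) = 61*135 + (-4 + 9² - 20*9) = 8235 + (-4 + 81 - 180) = 8235 - 103 = 8132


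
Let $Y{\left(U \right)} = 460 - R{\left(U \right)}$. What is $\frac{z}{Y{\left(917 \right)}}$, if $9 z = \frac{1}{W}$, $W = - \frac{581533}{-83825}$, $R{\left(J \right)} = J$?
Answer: $- \frac{83825}{2391845229} \approx -3.5046 \cdot 10^{-5}$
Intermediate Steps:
$Y{\left(U \right)} = 460 - U$
$W = \frac{581533}{83825}$ ($W = \left(-581533\right) \left(- \frac{1}{83825}\right) = \frac{581533}{83825} \approx 6.9375$)
$z = \frac{83825}{5233797}$ ($z = \frac{1}{9 \cdot \frac{581533}{83825}} = \frac{1}{9} \cdot \frac{83825}{581533} = \frac{83825}{5233797} \approx 0.016016$)
$\frac{z}{Y{\left(917 \right)}} = \frac{83825}{5233797 \left(460 - 917\right)} = \frac{83825}{5233797 \left(-457\right)} = \frac{83825}{5233797} \left(- \frac{1}{457}\right) = - \frac{83825}{2391845229}$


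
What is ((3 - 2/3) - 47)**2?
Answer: 17956/9 ≈ 1995.1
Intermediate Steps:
((3 - 2/3) - 47)**2 = (7/3 - 47)**2 = (-134/3)**2 = 17956/9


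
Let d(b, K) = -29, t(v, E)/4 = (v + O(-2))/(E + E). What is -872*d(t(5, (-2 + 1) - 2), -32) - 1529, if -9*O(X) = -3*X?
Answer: 23759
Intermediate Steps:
O(X) = X/3 (O(X) = -(-1)*X/3 = X/3)
t(v, E) = 2*(-2/3 + v)/E (t(v, E) = 4*((v + (1/3)*(-2))/(E + E)) = 4*((v - 2/3)/((2*E))) = 4*((-2/3 + v)*(1/(2*E))) = 4*((-2/3 + v)/(2*E)) = 2*(-2/3 + v)/E)
-872*d(t(5, (-2 + 1) - 2), -32) - 1529 = -872*(-29) - 1529 = 25288 - 1529 = 23759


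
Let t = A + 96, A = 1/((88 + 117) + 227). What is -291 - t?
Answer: -167185/432 ≈ -387.00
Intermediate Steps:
A = 1/432 (A = 1/(205 + 227) = 1/432 ≈ 0.0023148)
t = 41473/432 (t = 1/432 + 96 = 41473/432 ≈ 96.002)
-291 - t = -291 - 1*41473/432 = -291 - 41473/432 = -167185/432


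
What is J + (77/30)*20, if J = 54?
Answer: 316/3 ≈ 105.33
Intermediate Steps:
J + (77/30)*20 = 54 + (77/30)*20 = 54 + 154/3 = 316/3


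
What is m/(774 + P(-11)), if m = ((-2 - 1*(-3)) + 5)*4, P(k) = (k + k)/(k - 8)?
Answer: 57/1841 ≈ 0.030961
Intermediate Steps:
P(k) = 2*k/(-8 + k) (P(k) = (2*k)/(-8 + k) = 2*k/(-8 + k))
m = 24 (m = ((-2 + 3) + 5)*4 = (1 + 5)*4 = 6*4 = 24)
m/(774 + P(-11)) = 24/(774 + 2*(-11)/(-8 - 11)) = 24/(774 + 2*(-11)/(-19)) = 24/(774 + 2*(-11)*(-1/19)) = 24/(774 + 22/19) = 24/(14728/19) = (19/14728)*24 = 57/1841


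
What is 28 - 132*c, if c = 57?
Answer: -7496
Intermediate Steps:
28 - 132*c = 28 - 132*57 = 28 - 7524 = -7496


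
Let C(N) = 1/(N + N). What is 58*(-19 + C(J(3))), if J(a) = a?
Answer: -3277/3 ≈ -1092.3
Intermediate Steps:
C(N) = 1/(2*N)
58*(-19 + C(J(3))) = 58*(-19 + (1/2)/3) = 58*(-19 + (1/2)*(1/3)) = 58*(-19 + 1/6) = 58*(-113/6) = -3277/3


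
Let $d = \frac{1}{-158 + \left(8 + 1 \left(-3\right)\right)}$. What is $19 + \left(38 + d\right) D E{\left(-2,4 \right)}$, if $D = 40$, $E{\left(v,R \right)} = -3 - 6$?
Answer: $- \frac{232197}{17} \approx -13659.0$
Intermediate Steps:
$E{\left(v,R \right)} = -9$ ($E{\left(v,R \right)} = -3 - 6 = -9$)
$d = - \frac{1}{153}$ ($d = \frac{1}{-158 + \left(8 - 3\right)} = \frac{1}{-158 + 5} = \frac{1}{-153} = - \frac{1}{153} \approx -0.0065359$)
$19 + \left(38 + d\right) D E{\left(-2,4 \right)} = 19 + \left(38 - \frac{1}{153}\right) 40 \left(-9\right) = 19 + \frac{5813}{153} \left(-360\right) = 19 - \frac{232520}{17} = - \frac{232197}{17}$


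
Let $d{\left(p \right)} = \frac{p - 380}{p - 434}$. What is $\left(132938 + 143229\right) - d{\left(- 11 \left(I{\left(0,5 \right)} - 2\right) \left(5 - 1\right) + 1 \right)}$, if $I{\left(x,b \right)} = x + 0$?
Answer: $\frac{31759108}{115} \approx 2.7617 \cdot 10^{5}$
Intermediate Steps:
$I{\left(x,b \right)} = x$
$d{\left(p \right)} = \frac{-380 + p}{-434 + p}$
$\left(132938 + 143229\right) - d{\left(- 11 \left(I{\left(0,5 \right)} - 2\right) \left(5 - 1\right) + 1 \right)} = \left(132938 + 143229\right) - \frac{-380 - \left(-1 + 11 \left(0 - 2\right) \left(5 - 1\right)\right)}{-434 - \left(-1 + 11 \left(0 - 2\right) \left(5 - 1\right)\right)} = 276167 - \frac{-380 - \left(-1 + 11 \left(\left(-2\right) 4\right)\right)}{-434 - \left(-1 + 11 \left(\left(-2\right) 4\right)\right)} = 276167 - \frac{-380 + \left(\left(-11\right) \left(-8\right) + 1\right)}{-434 + \left(\left(-11\right) \left(-8\right) + 1\right)} = 276167 - \frac{-380 + \left(88 + 1\right)}{-434 + \left(88 + 1\right)} = 276167 - \frac{-380 + 89}{-434 + 89} = 276167 - \frac{1}{-345} \left(-291\right) = 276167 - \left(- \frac{1}{345}\right) \left(-291\right) = 276167 - \frac{97}{115} = \frac{31759108}{115}$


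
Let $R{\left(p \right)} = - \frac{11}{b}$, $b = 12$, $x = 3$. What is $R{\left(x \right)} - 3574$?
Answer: $- \frac{42899}{12} \approx -3574.9$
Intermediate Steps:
$R{\left(p \right)} = - \frac{11}{12}$
$R{\left(x \right)} - 3574 = - \frac{11}{12} - 3574 = - \frac{42899}{12}$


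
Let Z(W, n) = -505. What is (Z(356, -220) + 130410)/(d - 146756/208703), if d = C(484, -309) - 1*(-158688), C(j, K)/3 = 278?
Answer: 5422312643/6658514642 ≈ 0.81434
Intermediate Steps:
C(j, K) = 834 (C(j, K) = 3*278 = 834)
d = 159522 (d = 834 - 1*(-158688) = 834 + 158688 = 159522)
(Z(356, -220) + 130410)/(d - 146756/208703) = (-505 + 130410)/(159522 - 146756/208703) = 129905/(159522 - 146756*1/208703) = 129905/(159522 - 146756/208703) = 129905/(33292573210/208703) = 129905*(208703/33292573210) = 5422312643/6658514642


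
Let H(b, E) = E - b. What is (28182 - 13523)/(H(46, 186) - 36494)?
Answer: -14659/36354 ≈ -0.40323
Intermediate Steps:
(28182 - 13523)/(H(46, 186) - 36494) = (28182 - 13523)/((186 - 1*46) - 36494) = 14659/((186 - 46) - 36494) = 14659/(140 - 36494) = 14659/(-36354) = 14659*(-1/36354) = -14659/36354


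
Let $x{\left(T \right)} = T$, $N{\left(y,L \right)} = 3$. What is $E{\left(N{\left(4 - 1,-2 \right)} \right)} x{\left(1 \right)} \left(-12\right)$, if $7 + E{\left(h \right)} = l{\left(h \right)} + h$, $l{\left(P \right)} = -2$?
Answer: $72$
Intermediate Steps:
$E{\left(h \right)} = -9 + h$ ($E{\left(h \right)} = -7 + \left(-2 + h\right) = -9 + h$)
$E{\left(N{\left(4 - 1,-2 \right)} \right)} x{\left(1 \right)} \left(-12\right) = \left(-9 + 3\right) 1 \left(-12\right) = \left(-6\right) 1 \left(-12\right) = \left(-6\right) \left(-12\right) = 72$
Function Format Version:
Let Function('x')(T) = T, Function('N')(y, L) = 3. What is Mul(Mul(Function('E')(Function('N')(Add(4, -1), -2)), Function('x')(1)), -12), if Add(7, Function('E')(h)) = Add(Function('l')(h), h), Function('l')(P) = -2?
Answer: 72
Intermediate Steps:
Function('E')(h) = Add(-9, h) (Function('E')(h) = Add(-7, Add(-2, h)) = Add(-9, h))
Mul(Mul(Function('E')(Function('N')(Add(4, -1), -2)), Function('x')(1)), -12) = Mul(Mul(Add(-9, 3), 1), -12) = Mul(Mul(-6, 1), -12) = Mul(-6, -12) = 72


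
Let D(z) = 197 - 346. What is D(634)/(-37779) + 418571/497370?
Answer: 1765255771/2087793470 ≈ 0.84551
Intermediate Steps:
D(z) = -149
D(634)/(-37779) + 418571/497370 = -149/(-37779) + 418571/497370 = -149*(-1/37779) + 418571*(1/497370) = 149/37779 + 418571/497370 = 1765255771/2087793470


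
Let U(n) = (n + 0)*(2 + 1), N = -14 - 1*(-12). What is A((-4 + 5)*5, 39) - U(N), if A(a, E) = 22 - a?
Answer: 23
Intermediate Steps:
N = -2 (N = -14 + 12 = -2)
U(n) = 3*n (U(n) = n*3 = 3*n)
A((-4 + 5)*5, 39) - U(N) = (22 - (-4 + 5)*5) - 3*(-2) = (22 - 5) - 1*(-6) = (22 - 1*5) + 6 = (22 - 5) + 6 = 17 + 6 = 23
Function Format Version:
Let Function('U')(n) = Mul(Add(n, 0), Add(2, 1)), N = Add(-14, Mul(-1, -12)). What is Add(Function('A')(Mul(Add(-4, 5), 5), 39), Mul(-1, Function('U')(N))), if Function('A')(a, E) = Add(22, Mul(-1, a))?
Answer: 23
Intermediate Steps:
N = -2 (N = Add(-14, 12) = -2)
Function('U')(n) = Mul(3, n) (Function('U')(n) = Mul(n, 3) = Mul(3, n))
Add(Function('A')(Mul(Add(-4, 5), 5), 39), Mul(-1, Function('U')(N))) = Add(Add(22, Mul(-1, Mul(Add(-4, 5), 5))), Mul(-1, Mul(3, -2))) = Add(Add(22, Mul(-1, Mul(1, 5))), Mul(-1, -6)) = Add(Add(22, Mul(-1, 5)), 6) = Add(Add(22, -5), 6) = Add(17, 6) = 23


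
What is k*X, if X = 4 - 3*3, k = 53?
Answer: -265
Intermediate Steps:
X = -5 (X = 4 - 9 = -5)
k*X = 53*(-5) = -265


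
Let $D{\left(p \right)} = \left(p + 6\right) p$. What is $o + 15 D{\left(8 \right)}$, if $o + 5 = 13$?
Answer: $1688$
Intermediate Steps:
$o = 8$ ($o = -5 + 13 = 8$)
$D{\left(p \right)} = p \left(6 + p\right)$ ($D{\left(p \right)} = \left(6 + p\right) p = p \left(6 + p\right)$)
$o + 15 D{\left(8 \right)} = 8 + 15 \cdot 8 \left(6 + 8\right) = 8 + 15 \cdot 8 \cdot 14 = 8 + 15 \cdot 112 = 8 + 1680 = 1688$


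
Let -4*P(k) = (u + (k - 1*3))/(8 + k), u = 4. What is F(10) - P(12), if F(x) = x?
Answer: 813/80 ≈ 10.163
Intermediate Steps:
P(k) = -(1 + k)/(4*(8 + k)) (P(k) = -(4 + (k - 1*3))/(4*(8 + k)) = -(4 + (k - 3))/(4*(8 + k)) = -(4 + (-3 + k))/(4*(8 + k)) = -(1 + k)/(4*(8 + k)))
F(10) - P(12) = 10 - (-1 - 1*12)/(4*(8 + 12)) = 10 - (-1 - 12)/(4*20) = 10 - (-13)/(4*20) = 10 - 1*(-13/80) = 10 + 13/80 = 813/80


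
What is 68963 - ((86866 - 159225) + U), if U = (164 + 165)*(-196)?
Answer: 205806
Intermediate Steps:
U = -64484 (U = 329*(-196) = -64484)
68963 - ((86866 - 159225) + U) = 68963 - ((86866 - 159225) - 64484) = 68963 - (-72359 - 64484) = 68963 - 1*(-136843) = 68963 + 136843 = 205806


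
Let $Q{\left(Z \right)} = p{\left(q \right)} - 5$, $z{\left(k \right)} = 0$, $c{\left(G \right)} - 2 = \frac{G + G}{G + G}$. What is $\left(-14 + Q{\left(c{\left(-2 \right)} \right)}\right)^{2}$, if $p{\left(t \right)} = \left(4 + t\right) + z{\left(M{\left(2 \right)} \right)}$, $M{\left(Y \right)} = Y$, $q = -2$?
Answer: $289$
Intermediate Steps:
$c{\left(G \right)} = 3$ ($c{\left(G \right)} = 2 + \frac{G + G}{G + G} = 2 + \frac{2 G}{2 G} = 2 + 2 G \frac{1}{2 G} = 2 + 1 = 3$)
$p{\left(t \right)} = 4 + t$ ($p{\left(t \right)} = \left(4 + t\right) + 0 = 4 + t$)
$Q{\left(Z \right)} = -3$ ($Q{\left(Z \right)} = \left(4 - 2\right) - 5 = 2 - 5 = -3$)
$\left(-14 + Q{\left(c{\left(-2 \right)} \right)}\right)^{2} = \left(-14 - 3\right)^{2} = \left(-17\right)^{2} = 289$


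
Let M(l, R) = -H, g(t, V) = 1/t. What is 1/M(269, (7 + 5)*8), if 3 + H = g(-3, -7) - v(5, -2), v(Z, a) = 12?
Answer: 3/46 ≈ 0.065217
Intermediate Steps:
H = -46/3 (H = -3 + (1/(-3) - 1*12) = -3 + (-1/3 - 12) = -3 - 37/3 = -46/3 ≈ -15.333)
M(l, R) = 46/3 (M(l, R) = -1*(-46/3) = 46/3)
1/M(269, (7 + 5)*8) = 1/(46/3) = 3/46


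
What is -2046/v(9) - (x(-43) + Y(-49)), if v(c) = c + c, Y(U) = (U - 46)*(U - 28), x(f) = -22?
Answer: -22220/3 ≈ -7406.7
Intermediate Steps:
Y(U) = (-46 + U)*(-28 + U)
v(c) = 2*c
-2046/v(9) - (x(-43) + Y(-49)) = -2046/(2*9) - (-22 + (1288 + (-49)**2 - 74*(-49))) = -2046/18 - (-22 + (1288 + 2401 + 3626)) = -2046*1/18 - (-22 + 7315) = -341/3 - 1*7293 = -341/3 - 7293 = -22220/3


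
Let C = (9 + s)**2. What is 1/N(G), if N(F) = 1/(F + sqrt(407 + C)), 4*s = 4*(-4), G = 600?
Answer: 600 + 12*sqrt(3) ≈ 620.78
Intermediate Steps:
s = -4 (s = (4*(-4))/4 = (1/4)*(-16) = -4)
C = 25 (C = (9 - 4)**2 = 5**2 = 25)
N(F) = 1/(F + 12*sqrt(3)) (N(F) = 1/(F + sqrt(407 + 25)) = 1/(F + sqrt(432)) = 1/(F + 12*sqrt(3)))
1/N(G) = 1/(1/(600 + 12*sqrt(3))) = 600 + 12*sqrt(3)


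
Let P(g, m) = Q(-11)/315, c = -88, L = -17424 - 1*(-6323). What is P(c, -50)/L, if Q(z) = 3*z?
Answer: 11/1165605 ≈ 9.4372e-6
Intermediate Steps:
L = -11101 (L = -17424 + 6323 = -11101)
P(g, m) = -11/105 (P(g, m) = (3*(-11))/315 = -33*1/315 = -11/105)
P(c, -50)/L = -11/105/(-11101) = -11/105*(-1/11101) = 11/1165605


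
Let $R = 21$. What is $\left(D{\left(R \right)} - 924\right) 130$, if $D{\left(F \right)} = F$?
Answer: $-117390$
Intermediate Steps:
$\left(D{\left(R \right)} - 924\right) 130 = \left(21 - 924\right) 130 = \left(-903\right) 130 = -117390$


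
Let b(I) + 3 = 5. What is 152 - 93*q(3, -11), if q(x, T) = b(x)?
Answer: -34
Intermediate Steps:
b(I) = 2 (b(I) = -3 + 5 = 2)
q(x, T) = 2
152 - 93*q(3, -11) = 152 - 93*2 = 152 - 186 = -34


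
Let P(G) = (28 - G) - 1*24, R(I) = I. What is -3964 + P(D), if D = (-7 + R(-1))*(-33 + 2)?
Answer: -4208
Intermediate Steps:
D = 248 (D = (-7 - 1)*(-33 + 2) = -8*(-31) = 248)
P(G) = 4 - G (P(G) = (28 - G) - 24 = 4 - G)
-3964 + P(D) = -3964 + (4 - 1*248) = -3964 + (4 - 248) = -3964 - 244 = -4208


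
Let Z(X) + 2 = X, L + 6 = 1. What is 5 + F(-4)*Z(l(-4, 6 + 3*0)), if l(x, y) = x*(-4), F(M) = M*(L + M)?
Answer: 509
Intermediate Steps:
L = -5 (L = -6 + 1 = -5)
F(M) = M*(-5 + M)
l(x, y) = -4*x
Z(X) = -2 + X
5 + F(-4)*Z(l(-4, 6 + 3*0)) = 5 + (-4*(-5 - 4))*(-2 - 4*(-4)) = 5 + (-4*(-9))*(-2 + 16) = 5 + 36*14 = 5 + 504 = 509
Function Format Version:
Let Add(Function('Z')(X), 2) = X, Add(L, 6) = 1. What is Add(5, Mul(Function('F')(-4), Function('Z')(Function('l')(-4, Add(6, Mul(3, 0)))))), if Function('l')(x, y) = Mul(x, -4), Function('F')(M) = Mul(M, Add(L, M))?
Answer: 509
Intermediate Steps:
L = -5 (L = Add(-6, 1) = -5)
Function('F')(M) = Mul(M, Add(-5, M))
Function('l')(x, y) = Mul(-4, x)
Function('Z')(X) = Add(-2, X)
Add(5, Mul(Function('F')(-4), Function('Z')(Function('l')(-4, Add(6, Mul(3, 0)))))) = Add(5, Mul(Mul(-4, Add(-5, -4)), Add(-2, Mul(-4, -4)))) = Add(5, Mul(Mul(-4, -9), Add(-2, 16))) = Add(5, Mul(36, 14)) = Add(5, 504) = 509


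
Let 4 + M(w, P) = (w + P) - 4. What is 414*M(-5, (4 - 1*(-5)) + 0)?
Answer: -1656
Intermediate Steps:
M(w, P) = -8 + P + w (M(w, P) = -4 + ((w + P) - 4) = -4 + ((P + w) - 4) = -4 + (-4 + P + w) = -8 + P + w)
414*M(-5, (4 - 1*(-5)) + 0) = 414*(-8 + ((4 - 1*(-5)) + 0) - 5) = 414*(-8 + ((4 + 5) + 0) - 5) = 414*(-8 + (9 + 0) - 5) = 414*(-8 + 9 - 5) = 414*(-4) = -1656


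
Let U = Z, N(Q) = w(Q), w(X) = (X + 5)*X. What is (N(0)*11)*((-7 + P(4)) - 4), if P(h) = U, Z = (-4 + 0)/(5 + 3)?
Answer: 0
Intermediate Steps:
w(X) = X*(5 + X) (w(X) = (5 + X)*X = X*(5 + X))
Z = -1/2 (Z = -4/8 = -4*1/8 = -1/2 ≈ -0.50000)
N(Q) = Q*(5 + Q)
U = -1/2 ≈ -0.50000
P(h) = -1/2
(N(0)*11)*((-7 + P(4)) - 4) = ((0*(5 + 0))*11)*((-7 - 1/2) - 4) = ((0*5)*11)*(-15/2 - 4) = (0*11)*(-23/2) = 0*(-23/2) = 0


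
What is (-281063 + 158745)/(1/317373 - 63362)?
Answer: 38820430614/20109388025 ≈ 1.9305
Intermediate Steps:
(-281063 + 158745)/(1/317373 - 63362) = -122318/(1/317373 - 63362) = -122318/(-20109388025/317373) = -122318*(-317373/20109388025) = 38820430614/20109388025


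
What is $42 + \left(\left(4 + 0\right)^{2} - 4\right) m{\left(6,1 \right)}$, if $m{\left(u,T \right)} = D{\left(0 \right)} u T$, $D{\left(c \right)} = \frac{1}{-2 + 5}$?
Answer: $66$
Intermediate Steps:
$D{\left(c \right)} = \frac{1}{3}$
$m{\left(u,T \right)} = \frac{T u}{3}$ ($m{\left(u,T \right)} = \frac{u}{3} T = \frac{T u}{3}$)
$42 + \left(\left(4 + 0\right)^{2} - 4\right) m{\left(6,1 \right)} = 42 + \left(\left(4 + 0\right)^{2} - 4\right) \frac{1}{3} \cdot 1 \cdot 6 = 42 + \left(4^{2} - 4\right) 2 = 42 + \left(16 - 4\right) 2 = 42 + 12 \cdot 2 = 42 + 24 = 66$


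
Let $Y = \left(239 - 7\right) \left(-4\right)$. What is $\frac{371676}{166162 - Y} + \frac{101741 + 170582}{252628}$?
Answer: $\frac{69699107299}{21105806260} \approx 3.3024$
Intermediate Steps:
$Y = -928$ ($Y = 232 \left(-4\right) = -928$)
$\frac{371676}{166162 - Y} + \frac{101741 + 170582}{252628} = \frac{371676}{166162 - -928} + \frac{101741 + 170582}{252628} = \frac{371676}{166162 + 928} + 272323 \cdot \frac{1}{252628} = \frac{371676}{167090} + \frac{272323}{252628} = 371676 \cdot \frac{1}{167090} + \frac{272323}{252628} = \frac{185838}{83545} + \frac{272323}{252628} = \frac{69699107299}{21105806260}$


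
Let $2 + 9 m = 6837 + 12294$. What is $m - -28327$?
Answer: $\frac{274072}{9} \approx 30452.0$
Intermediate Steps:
$m = \frac{19129}{9}$ ($m = - \frac{2}{9} + \frac{6837 + 12294}{9} = - \frac{2}{9} + \frac{1}{9} \cdot 19131 = - \frac{2}{9} + \frac{6377}{3} = \frac{19129}{9} \approx 2125.4$)
$m - -28327 = \frac{19129}{9} - -28327 = \frac{19129}{9} + 28327 = \frac{274072}{9}$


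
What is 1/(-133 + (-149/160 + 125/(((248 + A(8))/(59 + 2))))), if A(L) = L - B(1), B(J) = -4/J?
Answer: -2080/217577 ≈ -0.0095598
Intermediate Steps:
A(L) = 4 + L (A(L) = L - (-4)/1 = L - (-4) = L - 1*(-4) = L + 4 = 4 + L)
1/(-133 + (-149/160 + 125/(((248 + A(8))/(59 + 2))))) = 1/(-133 + (-149/160 + 125/(((248 + (4 + 8))/(59 + 2))))) = 1/(-133 + (-149*1/160 + 125/(((248 + 12)/61)))) = 1/(-133 + (-149/160 + 125/((260*(1/61))))) = 1/(-133 + (-149/160 + 125/(260/61))) = 1/(-133 + (-149/160 + 125*(61/260))) = 1/(-133 + (-149/160 + 1525/52)) = 1/(-133 + 59063/2080) = 1/(-217577/2080) = -2080/217577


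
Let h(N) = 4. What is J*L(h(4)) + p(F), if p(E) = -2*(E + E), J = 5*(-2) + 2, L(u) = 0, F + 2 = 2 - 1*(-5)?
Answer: -20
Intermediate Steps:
F = 5 (F = -2 + (2 - 1*(-5)) = -2 + (2 + 5) = -2 + 7 = 5)
J = -8 (J = -10 + 2 = -8)
p(E) = -4*E
J*L(h(4)) + p(F) = -8*0 - 4*5 = 0 - 20 = -20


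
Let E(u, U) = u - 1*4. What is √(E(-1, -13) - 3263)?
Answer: 2*I*√817 ≈ 57.166*I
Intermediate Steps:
E(u, U) = -4 + u (E(u, U) = u - 4 = -4 + u)
√(E(-1, -13) - 3263) = √((-4 - 1) - 3263) = √(-5 - 3263) = √(-3268) = 2*I*√817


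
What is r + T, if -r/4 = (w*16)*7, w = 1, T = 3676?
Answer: 3228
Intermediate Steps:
r = -448 (r = -4*1*16*7 = -64*7 = -4*112 = -448)
r + T = -448 + 3676 = 3228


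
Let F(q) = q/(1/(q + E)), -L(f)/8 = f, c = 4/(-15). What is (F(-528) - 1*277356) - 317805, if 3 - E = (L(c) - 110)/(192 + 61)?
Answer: -36591403/115 ≈ -3.1819e+5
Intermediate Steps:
c = -4/15 (c = 4*(-1/15) = -4/15 ≈ -0.26667)
L(f) = -8*f
E = 13003/3795 (E = 3 - (-8*(-4/15) - 110)/(192 + 61) = 3 - (32/15 - 110)/253 = 3 - (-1618)/(15*253) = 3 - 1*(-1618/3795) = 3 + 1618/3795 = 13003/3795 ≈ 3.4263)
F(q) = q*(13003/3795 + q) (F(q) = q/(1/(q + 13003/3795)) = q/(1/(13003/3795 + q)) = q*(13003/3795 + q))
(F(-528) - 1*277356) - 317805 = ((1/3795)*(-528)*(13003 + 3795*(-528)) - 1*277356) - 317805 = ((1/3795)*(-528)*(13003 - 2003760) - 277356) - 317805 = ((1/3795)*(-528)*(-1990757) - 277356) - 317805 = (31852112/115 - 277356) - 317805 = -43828/115 - 317805 = -36591403/115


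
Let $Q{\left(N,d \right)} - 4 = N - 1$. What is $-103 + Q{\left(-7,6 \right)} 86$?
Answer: $-447$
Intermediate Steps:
$Q{\left(N,d \right)} = 3 + N$ ($Q{\left(N,d \right)} = 4 + \left(N - 1\right) = 4 + \left(-1 + N\right) = 3 + N$)
$-103 + Q{\left(-7,6 \right)} 86 = -103 + \left(3 - 7\right) 86 = -103 - 344 = -447$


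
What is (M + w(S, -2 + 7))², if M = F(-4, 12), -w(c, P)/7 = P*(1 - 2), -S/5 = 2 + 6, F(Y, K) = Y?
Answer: 961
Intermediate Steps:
S = -40 (S = -5*(2 + 6) = -5*8 = -40)
w(c, P) = 7*P (w(c, P) = -7*P*(1 - 2) = -7*P*(-1) = -(-7)*P = 7*P)
M = -4
(M + w(S, -2 + 7))² = (-4 + 7*(-2 + 7))² = (-4 + 7*5)² = (-4 + 35)² = 31² = 961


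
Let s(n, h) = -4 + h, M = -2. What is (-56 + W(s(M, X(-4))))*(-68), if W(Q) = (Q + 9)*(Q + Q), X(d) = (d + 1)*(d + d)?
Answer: -75072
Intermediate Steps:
X(d) = 2*d*(1 + d) (X(d) = (1 + d)*(2*d) = 2*d*(1 + d))
W(Q) = 2*Q*(9 + Q) (W(Q) = (9 + Q)*(2*Q) = 2*Q*(9 + Q))
(-56 + W(s(M, X(-4))))*(-68) = (-56 + 2*(-4 + 2*(-4)*(1 - 4))*(9 + (-4 + 2*(-4)*(1 - 4))))*(-68) = (-56 + 2*(-4 + 2*(-4)*(-3))*(9 + (-4 + 2*(-4)*(-3))))*(-68) = (-56 + 2*(-4 + 24)*(9 + (-4 + 24)))*(-68) = (-56 + 2*20*(9 + 20))*(-68) = (-56 + 2*20*29)*(-68) = (-56 + 1160)*(-68) = 1104*(-68) = -75072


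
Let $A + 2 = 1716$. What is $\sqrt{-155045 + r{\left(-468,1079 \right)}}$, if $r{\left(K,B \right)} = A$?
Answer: $i \sqrt{153331} \approx 391.58 i$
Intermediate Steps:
$A = 1714$ ($A = -2 + 1716 = 1714$)
$r{\left(K,B \right)} = 1714$
$\sqrt{-155045 + r{\left(-468,1079 \right)}} = \sqrt{-155045 + 1714} = \sqrt{-153331} = i \sqrt{153331}$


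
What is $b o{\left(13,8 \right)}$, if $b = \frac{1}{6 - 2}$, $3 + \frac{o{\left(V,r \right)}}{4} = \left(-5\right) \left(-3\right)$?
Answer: $12$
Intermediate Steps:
$o{\left(V,r \right)} = 48$ ($o{\left(V,r \right)} = -12 + 4 \left(\left(-5\right) \left(-3\right)\right) = -12 + 4 \cdot 15 = -12 + 60 = 48$)
$b = \frac{1}{4} \approx 0.25$
$b o{\left(13,8 \right)} = \frac{1}{4} \cdot 48 = 12$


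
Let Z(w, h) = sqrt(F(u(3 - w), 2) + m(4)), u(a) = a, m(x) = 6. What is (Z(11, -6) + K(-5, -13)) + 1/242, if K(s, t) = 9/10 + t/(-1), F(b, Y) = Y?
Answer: 8412/605 + 2*sqrt(2) ≈ 16.733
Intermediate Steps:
K(s, t) = 9/10 - t (K(s, t) = 9*(1/10) + t*(-1) = 9/10 - t)
Z(w, h) = 2*sqrt(2) (Z(w, h) = sqrt(2 + 6) = sqrt(8) = 2*sqrt(2))
(Z(11, -6) + K(-5, -13)) + 1/242 = (2*sqrt(2) + (9/10 - 1*(-13))) + 1/242 = (2*sqrt(2) + (9/10 + 13)) + 1/242 = (2*sqrt(2) + 139/10) + 1/242 = (139/10 + 2*sqrt(2)) + 1/242 = 8412/605 + 2*sqrt(2)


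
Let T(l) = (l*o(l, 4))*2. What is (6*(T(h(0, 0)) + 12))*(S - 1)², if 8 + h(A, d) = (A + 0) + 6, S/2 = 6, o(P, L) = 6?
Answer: -8712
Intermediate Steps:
S = 12 (S = 2*6 = 12)
h(A, d) = -2 + A (h(A, d) = -8 + ((A + 0) + 6) = -8 + (A + 6) = -8 + (6 + A) = -2 + A)
T(l) = 12*l (T(l) = (l*6)*2 = (6*l)*2 = 12*l)
(6*(T(h(0, 0)) + 12))*(S - 1)² = (6*(12*(-2 + 0) + 12))*(12 - 1)² = (6*(12*(-2) + 12))*11² = (6*(-24 + 12))*121 = (6*(-12))*121 = -72*121 = -8712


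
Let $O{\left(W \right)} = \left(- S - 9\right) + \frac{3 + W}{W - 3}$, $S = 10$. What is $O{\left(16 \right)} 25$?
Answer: $- \frac{5700}{13} \approx -438.46$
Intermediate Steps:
$O{\left(W \right)} = -19 + \frac{3 + W}{-3 + W}$ ($O{\left(W \right)} = \left(\left(-1\right) 10 - 9\right) + \frac{3 + W}{W - 3} = \left(-10 - 9\right) + \frac{3 + W}{-3 + W} = -19 + \frac{3 + W}{-3 + W}$)
$O{\left(16 \right)} 25 = \frac{6 \left(10 - 48\right)}{-3 + 16} \cdot 25 = \frac{6 \left(10 - 48\right)}{13} \cdot 25 = 6 \cdot \frac{1}{13} \left(-38\right) 25 = \left(- \frac{228}{13}\right) 25 = - \frac{5700}{13}$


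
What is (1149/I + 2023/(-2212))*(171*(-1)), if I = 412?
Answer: -2607921/8137 ≈ -320.50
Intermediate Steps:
(1149/I + 2023/(-2212))*(171*(-1)) = (1149/412 + 2023/(-2212))*(171*(-1)) = (1149*(1/412) + 2023*(-1/2212))*(-171) = (1149/412 - 289/316)*(-171) = (15251/8137)*(-171) = -2607921/8137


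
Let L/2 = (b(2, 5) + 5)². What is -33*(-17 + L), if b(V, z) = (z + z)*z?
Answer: -199089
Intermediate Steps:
b(V, z) = 2*z² (b(V, z) = (2*z)*z = 2*z²)
L = 6050 (L = 2*(2*5² + 5)² = 2*(2*25 + 5)² = 2*(50 + 5)² = 2*55² = 2*3025 = 6050)
-33*(-17 + L) = -33*(-17 + 6050) = -33*6033 = -199089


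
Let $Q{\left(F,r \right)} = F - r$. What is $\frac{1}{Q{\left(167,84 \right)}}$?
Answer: $\frac{1}{83} \approx 0.012048$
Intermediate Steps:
$\frac{1}{Q{\left(167,84 \right)}} = \frac{1}{167 - 84} = \frac{1}{83}$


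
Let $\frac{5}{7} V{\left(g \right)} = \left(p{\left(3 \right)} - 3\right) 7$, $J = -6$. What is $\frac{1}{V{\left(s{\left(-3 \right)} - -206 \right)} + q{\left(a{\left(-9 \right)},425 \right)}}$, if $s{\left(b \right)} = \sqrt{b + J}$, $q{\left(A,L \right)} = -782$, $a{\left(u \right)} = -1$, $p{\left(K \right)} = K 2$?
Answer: $- \frac{5}{3763} \approx -0.0013287$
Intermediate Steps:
$p{\left(K \right)} = 2 K$
$s{\left(b \right)} = \sqrt{-6 + b}$ ($s{\left(b \right)} = \sqrt{b - 6} = \sqrt{-6 + b}$)
$V{\left(g \right)} = \frac{147}{5}$ ($V{\left(g \right)} = \frac{7 \left(2 \cdot 3 - 3\right) 7}{5} = \frac{7 \left(6 - 3\right) 7}{5} = \frac{7 \cdot 3 \cdot 7}{5} = \frac{7}{5} \cdot 21 = \frac{147}{5}$)
$\frac{1}{V{\left(s{\left(-3 \right)} - -206 \right)} + q{\left(a{\left(-9 \right)},425 \right)}} = \frac{1}{\frac{147}{5} - 782} = \frac{1}{- \frac{3763}{5}} = - \frac{5}{3763}$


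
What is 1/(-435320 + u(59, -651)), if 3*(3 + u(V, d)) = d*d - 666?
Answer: -1/294278 ≈ -3.3981e-6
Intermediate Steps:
u(V, d) = -225 + d²/3 (u(V, d) = -3 + (d*d - 666)/3 = -3 + (d² - 666)/3 = -3 + (-666 + d²)/3 = -3 + (-222 + d²/3) = -225 + d²/3)
1/(-435320 + u(59, -651)) = 1/(-435320 + (-225 + (⅓)*(-651)²)) = 1/(-435320 + (-225 + (⅓)*423801)) = 1/(-435320 + (-225 + 141267)) = 1/(-435320 + 141042) = 1/(-294278) = -1/294278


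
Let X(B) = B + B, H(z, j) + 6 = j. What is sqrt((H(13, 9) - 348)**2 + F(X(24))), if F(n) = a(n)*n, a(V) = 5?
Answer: sqrt(119265) ≈ 345.35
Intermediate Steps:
H(z, j) = -6 + j
X(B) = 2*B
F(n) = 5*n
sqrt((H(13, 9) - 348)**2 + F(X(24))) = sqrt(((-6 + 9) - 348)**2 + 5*(2*24)) = sqrt((3 - 348)**2 + 5*48) = sqrt((-345)**2 + 240) = sqrt(119025 + 240) = sqrt(119265)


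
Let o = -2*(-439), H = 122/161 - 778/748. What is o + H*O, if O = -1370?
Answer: 38079631/30107 ≈ 1264.8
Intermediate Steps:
H = -17001/60214 (H = 122*(1/161) - 778*1/748 = 122/161 - 389/374 = -17001/60214 ≈ -0.28234)
o = 878
o + H*O = 878 - 17001/60214*(-1370) = 878 + 11645685/30107 = 38079631/30107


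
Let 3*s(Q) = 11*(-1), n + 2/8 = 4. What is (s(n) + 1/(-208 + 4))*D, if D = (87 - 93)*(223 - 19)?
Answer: 4494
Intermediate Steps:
n = 15/4 (n = -¼ + 4 = 15/4 ≈ 3.7500)
s(Q) = -11/3 (s(Q) = (11*(-1))/3 = (⅓)*(-11) = -11/3)
D = -1224 (D = -6*204 = -1224)
(s(n) + 1/(-208 + 4))*D = (-11/3 + 1/(-208 + 4))*(-1224) = (-11/3 + 1/(-204))*(-1224) = (-11/3 - 1/204)*(-1224) = -749/204*(-1224) = 4494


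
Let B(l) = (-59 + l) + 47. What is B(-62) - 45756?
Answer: -45830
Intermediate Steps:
B(l) = -12 + l
B(-62) - 45756 = (-12 - 62) - 45756 = -74 - 45756 = -45830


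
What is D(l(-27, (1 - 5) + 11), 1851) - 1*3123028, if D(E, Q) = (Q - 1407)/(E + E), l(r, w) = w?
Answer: -21860974/7 ≈ -3.1230e+6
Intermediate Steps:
D(E, Q) = (-1407 + Q)/(2*E) (D(E, Q) = (-1407 + Q)/((2*E)) = (-1407 + Q)*(1/(2*E)) = (-1407 + Q)/(2*E))
D(l(-27, (1 - 5) + 11), 1851) - 1*3123028 = (-1407 + 1851)/(2*((1 - 5) + 11)) - 1*3123028 = (½)*444/(-4 + 11) - 3123028 = (½)*444/7 - 3123028 = (½)*(⅐)*444 - 3123028 = 222/7 - 3123028 = -21860974/7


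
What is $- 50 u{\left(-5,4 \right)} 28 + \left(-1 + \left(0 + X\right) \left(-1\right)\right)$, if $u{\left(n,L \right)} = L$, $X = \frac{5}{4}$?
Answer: $- \frac{22409}{4} \approx -5602.3$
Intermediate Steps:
$X = \frac{5}{4}$ ($X = 5 \cdot \frac{1}{4} = \frac{5}{4} \approx 1.25$)
$- 50 u{\left(-5,4 \right)} 28 + \left(-1 + \left(0 + X\right) \left(-1\right)\right) = - 50 \cdot 4 \cdot 28 + \left(-1 + \left(0 + \frac{5}{4}\right) \left(-1\right)\right) = \left(-50\right) 112 + \left(-1 + \frac{5}{4} \left(-1\right)\right) = -5600 - \frac{9}{4} = - \frac{22409}{4}$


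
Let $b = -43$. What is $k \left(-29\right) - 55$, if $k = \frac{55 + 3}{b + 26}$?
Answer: $\frac{747}{17} \approx 43.941$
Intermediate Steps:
$k = - \frac{58}{17}$ ($k = \frac{55 + 3}{-43 + 26} = \frac{58}{-17} = 58 \left(- \frac{1}{17}\right) = - \frac{58}{17} \approx -3.4118$)
$k \left(-29\right) - 55 = \left(- \frac{58}{17}\right) \left(-29\right) - 55 = \frac{1682}{17} - 55 = \frac{747}{17}$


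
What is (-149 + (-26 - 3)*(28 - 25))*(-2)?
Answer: 472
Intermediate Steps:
(-149 + (-26 - 3)*(28 - 25))*(-2) = (-149 - 29*3)*(-2) = (-149 - 87)*(-2) = -236*(-2) = 472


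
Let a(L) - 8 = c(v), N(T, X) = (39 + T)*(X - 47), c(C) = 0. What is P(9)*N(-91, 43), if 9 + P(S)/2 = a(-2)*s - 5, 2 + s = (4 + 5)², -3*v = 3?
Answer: 257088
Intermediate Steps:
v = -1 (v = -⅓*3 = -1)
N(T, X) = (-47 + X)*(39 + T) (N(T, X) = (39 + T)*(-47 + X) = (-47 + X)*(39 + T))
s = 79 (s = -2 + (4 + 5)² = -2 + 9² = -2 + 81 = 79)
a(L) = 8 (a(L) = 8 + 0 = 8)
P(S) = 1236 (P(S) = -18 + 2*(8*79 - 5) = -18 + 2*(632 - 5) = -18 + 2*627 = -18 + 1254 = 1236)
P(9)*N(-91, 43) = 1236*(-1833 - 47*(-91) + 39*43 - 91*43) = 1236*(-1833 + 4277 + 1677 - 3913) = 1236*208 = 257088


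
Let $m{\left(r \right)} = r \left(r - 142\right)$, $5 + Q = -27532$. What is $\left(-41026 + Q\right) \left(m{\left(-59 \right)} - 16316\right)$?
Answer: $305585291$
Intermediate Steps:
$Q = -27537$ ($Q = -5 - 27532 = -27537$)
$m{\left(r \right)} = r \left(-142 + r\right)$
$\left(-41026 + Q\right) \left(m{\left(-59 \right)} - 16316\right) = \left(-41026 - 27537\right) \left(- 59 \left(-142 - 59\right) - 16316\right) = - 68563 \left(\left(-59\right) \left(-201\right) - 16316\right) = - 68563 \left(11859 - 16316\right) = \left(-68563\right) \left(-4457\right) = 305585291$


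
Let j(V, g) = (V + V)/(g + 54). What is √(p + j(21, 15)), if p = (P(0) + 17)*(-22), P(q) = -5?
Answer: I*√139334/23 ≈ 16.229*I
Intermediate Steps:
j(V, g) = 2*V/(54 + g) (j(V, g) = (2*V)/(54 + g) = 2*V/(54 + g))
p = -264 (p = (-5 + 17)*(-22) = 12*(-22) = -264)
√(p + j(21, 15)) = √(-264 + 2*21/(54 + 15)) = √(-264 + 2*21/69) = √(-264 + 2*21*(1/69)) = √(-264 + 14/23) = √(-6058/23) = I*√139334/23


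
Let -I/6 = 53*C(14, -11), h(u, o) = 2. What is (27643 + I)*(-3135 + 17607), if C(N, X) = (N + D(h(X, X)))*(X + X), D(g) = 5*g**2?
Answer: 3842417304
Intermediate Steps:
C(N, X) = 2*X*(20 + N) (C(N, X) = (N + 5*2**2)*(X + X) = (N + 5*4)*(2*X) = (N + 20)*(2*X) = (20 + N)*(2*X) = 2*X*(20 + N))
I = 237864 (I = -318*2*(-11)*(20 + 14) = -318*2*(-11)*34 = -318*(-748) = -6*(-39644) = 237864)
(27643 + I)*(-3135 + 17607) = (27643 + 237864)*(-3135 + 17607) = 265507*14472 = 3842417304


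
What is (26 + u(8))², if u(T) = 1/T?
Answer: 43681/64 ≈ 682.52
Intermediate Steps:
(26 + u(8))² = (26 + 1/8)² = (26 + ⅛)² = (209/8)² = 43681/64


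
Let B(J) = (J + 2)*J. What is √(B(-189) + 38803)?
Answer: √74146 ≈ 272.30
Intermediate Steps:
B(J) = J*(2 + J) (B(J) = (2 + J)*J = J*(2 + J))
√(B(-189) + 38803) = √(-189*(2 - 189) + 38803) = √(-189*(-187) + 38803) = √(35343 + 38803) = √74146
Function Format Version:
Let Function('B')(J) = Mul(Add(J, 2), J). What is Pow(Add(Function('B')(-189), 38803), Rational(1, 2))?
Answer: Pow(74146, Rational(1, 2)) ≈ 272.30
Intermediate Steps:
Function('B')(J) = Mul(J, Add(2, J)) (Function('B')(J) = Mul(Add(2, J), J) = Mul(J, Add(2, J)))
Pow(Add(Function('B')(-189), 38803), Rational(1, 2)) = Pow(Add(Mul(-189, Add(2, -189)), 38803), Rational(1, 2)) = Pow(Add(Mul(-189, -187), 38803), Rational(1, 2)) = Pow(Add(35343, 38803), Rational(1, 2)) = Pow(74146, Rational(1, 2))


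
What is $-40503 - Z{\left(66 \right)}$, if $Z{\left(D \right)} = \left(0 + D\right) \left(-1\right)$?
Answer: $-40437$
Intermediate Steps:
$Z{\left(D \right)} = - D$ ($Z{\left(D \right)} = D \left(-1\right) = - D$)
$-40503 - Z{\left(66 \right)} = -40503 - \left(-1\right) 66 = -40503 - -66 = -40503 + 66 = -40437$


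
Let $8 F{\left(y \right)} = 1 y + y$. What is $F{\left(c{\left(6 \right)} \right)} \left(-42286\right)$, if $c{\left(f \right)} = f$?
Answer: $-63429$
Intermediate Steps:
$F{\left(y \right)} = \frac{y}{4}$ ($F{\left(y \right)} = \frac{1 y + y}{8} = \frac{y + y}{8} = \frac{2 y}{8} = \frac{y}{4}$)
$F{\left(c{\left(6 \right)} \right)} \left(-42286\right) = \frac{1}{4} \cdot 6 \left(-42286\right) = \frac{3}{2} \left(-42286\right) = -63429$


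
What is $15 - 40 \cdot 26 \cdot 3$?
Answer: $-3105$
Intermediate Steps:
$15 - 40 \cdot 26 \cdot 3 = 15 - 3120 = -3105$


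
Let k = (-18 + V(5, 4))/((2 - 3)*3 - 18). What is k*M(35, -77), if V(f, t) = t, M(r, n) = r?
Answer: 70/3 ≈ 23.333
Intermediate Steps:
k = 2/3 (k = (-18 + 4)/((2 - 3)*3 - 18) = -14/(-1*3 - 18) = -14/(-3 - 18) = -14/(-21) = -14*(-1/21) = 2/3 ≈ 0.66667)
k*M(35, -77) = (2/3)*35 = 70/3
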